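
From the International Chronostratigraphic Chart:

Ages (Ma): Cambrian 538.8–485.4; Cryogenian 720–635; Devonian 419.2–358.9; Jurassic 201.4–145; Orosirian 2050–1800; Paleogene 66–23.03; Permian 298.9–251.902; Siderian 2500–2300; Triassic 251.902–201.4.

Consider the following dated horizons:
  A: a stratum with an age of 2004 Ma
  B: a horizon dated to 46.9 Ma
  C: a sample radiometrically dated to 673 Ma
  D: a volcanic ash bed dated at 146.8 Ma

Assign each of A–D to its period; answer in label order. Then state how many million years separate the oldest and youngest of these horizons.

Match each age against the start–end ranges in the excerpt: A = 2004 Ma → Orosirian (2050–1800); B = 46.9 Ma → Paleogene (66–23.03); C = 673 Ma → Cryogenian (720–635); D = 146.8 Ma → Jurassic (201.4–145).
The largest age is 2004 Ma and the smallest is 46.9 Ma; their difference is 1957.1 Myr.

A — Orosirian; B — Paleogene; C — Cryogenian; D — Jurassic; span 1957.1 million years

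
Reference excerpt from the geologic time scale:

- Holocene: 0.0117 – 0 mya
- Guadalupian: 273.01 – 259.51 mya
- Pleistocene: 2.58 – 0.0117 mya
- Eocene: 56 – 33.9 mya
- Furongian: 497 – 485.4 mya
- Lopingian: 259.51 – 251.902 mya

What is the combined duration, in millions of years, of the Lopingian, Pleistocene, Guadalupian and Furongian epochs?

35.2763 million years

Each duration: Lopingian = 7.608; Pleistocene = 2.5683; Guadalupian = 13.5; Furongian = 11.6.
Sum: 7.608 + 2.5683 + 13.5 + 11.6 = 35.2763 Myr.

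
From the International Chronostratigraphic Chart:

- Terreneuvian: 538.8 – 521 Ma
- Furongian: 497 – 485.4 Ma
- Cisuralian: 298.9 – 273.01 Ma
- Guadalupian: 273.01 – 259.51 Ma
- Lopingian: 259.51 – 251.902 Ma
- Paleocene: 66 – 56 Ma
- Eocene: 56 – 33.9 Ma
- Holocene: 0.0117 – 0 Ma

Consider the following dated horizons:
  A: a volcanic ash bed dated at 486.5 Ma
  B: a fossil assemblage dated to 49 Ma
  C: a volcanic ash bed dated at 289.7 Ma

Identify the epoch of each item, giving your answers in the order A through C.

A — Furongian; B — Eocene; C — Cisuralian

A: 486.5 Ma lies in 497–485.4 Ma, so Furongian.
B: 49 Ma lies in 56–33.9 Ma, so Eocene.
C: 289.7 Ma lies in 298.9–273.01 Ma, so Cisuralian.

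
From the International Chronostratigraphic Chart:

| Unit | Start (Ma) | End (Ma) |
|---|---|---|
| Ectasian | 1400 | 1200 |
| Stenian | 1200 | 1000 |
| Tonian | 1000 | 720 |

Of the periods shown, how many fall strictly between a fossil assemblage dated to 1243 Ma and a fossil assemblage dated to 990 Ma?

The older date is 1243 Ma and the younger is 990 Ma.
Periods with start < 1243 and end > 990 Ma: Stenian (1200–1000).
That is 1 complete period.

1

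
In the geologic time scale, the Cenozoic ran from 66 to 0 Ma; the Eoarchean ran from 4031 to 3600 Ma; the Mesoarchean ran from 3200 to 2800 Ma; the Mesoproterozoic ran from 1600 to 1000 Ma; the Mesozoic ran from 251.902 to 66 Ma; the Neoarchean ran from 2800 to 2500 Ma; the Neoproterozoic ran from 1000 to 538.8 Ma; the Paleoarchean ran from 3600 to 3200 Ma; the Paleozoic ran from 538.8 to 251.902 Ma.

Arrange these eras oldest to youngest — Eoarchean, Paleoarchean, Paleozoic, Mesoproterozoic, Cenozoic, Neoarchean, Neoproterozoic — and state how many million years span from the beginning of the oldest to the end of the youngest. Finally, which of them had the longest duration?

Eoarchean → Paleoarchean → Neoarchean → Mesoproterozoic → Neoproterozoic → Paleozoic → Cenozoic; total span 4031 Myr; longest is Mesoproterozoic

Start ages (Ma): Eoarchean 4031, Paleoarchean 3600, Neoarchean 2800, Mesoproterozoic 1600, Neoproterozoic 1000, Paleozoic 538.8, Cenozoic 66.
Ordered oldest to youngest: Eoarchean, Paleoarchean, Neoarchean, Mesoproterozoic, Neoproterozoic, Paleozoic, Cenozoic.
Span = 4031 − 0 = 4031 Myr.
Durations: Paleoarchean 400, Eoarchean 431, Neoarchean 300, Paleozoic 286.898, Cenozoic 66, Mesoproterozoic 600, Neoproterozoic 461.2 → longest is Mesoproterozoic (600 Myr).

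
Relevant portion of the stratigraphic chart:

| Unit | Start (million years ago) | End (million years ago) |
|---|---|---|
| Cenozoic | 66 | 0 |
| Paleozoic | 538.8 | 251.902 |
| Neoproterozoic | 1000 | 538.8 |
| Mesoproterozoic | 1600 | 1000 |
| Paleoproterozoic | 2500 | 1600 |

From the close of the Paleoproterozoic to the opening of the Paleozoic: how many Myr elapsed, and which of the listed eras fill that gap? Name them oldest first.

1061.2 million years; Mesoproterozoic, Neoproterozoic

The Paleoproterozoic closes at 1600 Ma and the Paleozoic opens at 538.8 Ma, so the interval is 1600 − 538.8 = 1061.2 Myr.
An era fits inside if it starts at or after 1600 Ma and ends at or before 538.8 Ma; oldest first that gives Mesoproterozoic, Neoproterozoic.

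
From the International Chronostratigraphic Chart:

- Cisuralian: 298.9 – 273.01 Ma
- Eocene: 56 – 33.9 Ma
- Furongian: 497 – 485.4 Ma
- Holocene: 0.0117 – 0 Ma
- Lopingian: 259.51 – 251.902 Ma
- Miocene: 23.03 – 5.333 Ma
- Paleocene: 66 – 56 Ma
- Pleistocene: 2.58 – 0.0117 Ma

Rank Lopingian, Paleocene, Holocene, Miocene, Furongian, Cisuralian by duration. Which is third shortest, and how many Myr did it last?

Durations: Lopingian 7.608; Paleocene 10; Holocene 0.0117; Miocene 17.697; Furongian 11.6; Cisuralian 25.89 Myr.
Sorted shortest-first: Holocene (0.0117), Lopingian (7.608), Paleocene (10), Furongian (11.6), Miocene (17.697), Cisuralian (25.89).
The third shortest is Paleocene at 10 Myr.

Paleocene, 10 million years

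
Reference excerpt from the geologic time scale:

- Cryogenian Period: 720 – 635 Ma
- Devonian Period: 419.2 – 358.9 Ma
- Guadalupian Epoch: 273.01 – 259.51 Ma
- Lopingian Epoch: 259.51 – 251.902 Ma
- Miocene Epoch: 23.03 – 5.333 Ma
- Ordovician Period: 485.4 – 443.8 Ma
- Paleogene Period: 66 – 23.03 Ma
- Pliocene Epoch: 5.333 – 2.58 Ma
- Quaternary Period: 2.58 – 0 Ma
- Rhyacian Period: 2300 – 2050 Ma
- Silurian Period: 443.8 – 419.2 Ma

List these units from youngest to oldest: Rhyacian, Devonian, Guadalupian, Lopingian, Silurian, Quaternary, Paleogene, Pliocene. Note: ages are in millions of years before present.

The oldest of these is Rhyacian (starts 2300 Ma) and the youngest is Quaternary (ends 0 Ma).
In between, by decreasing start age: Silurian (443.8), Devonian (419.2), Guadalupian (273.01), Lopingian (259.51), Paleogene (66), Pliocene (5.333).
Listing youngest first means reversing that sequence.

Quaternary, Pliocene, Paleogene, Lopingian, Guadalupian, Devonian, Silurian, Rhyacian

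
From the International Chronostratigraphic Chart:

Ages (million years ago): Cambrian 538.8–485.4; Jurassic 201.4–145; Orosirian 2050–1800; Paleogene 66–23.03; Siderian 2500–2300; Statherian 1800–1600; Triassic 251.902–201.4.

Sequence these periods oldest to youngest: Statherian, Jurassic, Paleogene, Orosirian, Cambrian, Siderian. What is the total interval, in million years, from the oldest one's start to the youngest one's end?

Start ages (Ma): Siderian 2500, Orosirian 2050, Statherian 1800, Cambrian 538.8, Jurassic 201.4, Paleogene 66.
Ordered oldest to youngest: Siderian, Orosirian, Statherian, Cambrian, Jurassic, Paleogene.
Span = 2500 − 23.03 = 2476.97 Myr.

Siderian → Orosirian → Statherian → Cambrian → Jurassic → Paleogene; total span 2476.97 Myr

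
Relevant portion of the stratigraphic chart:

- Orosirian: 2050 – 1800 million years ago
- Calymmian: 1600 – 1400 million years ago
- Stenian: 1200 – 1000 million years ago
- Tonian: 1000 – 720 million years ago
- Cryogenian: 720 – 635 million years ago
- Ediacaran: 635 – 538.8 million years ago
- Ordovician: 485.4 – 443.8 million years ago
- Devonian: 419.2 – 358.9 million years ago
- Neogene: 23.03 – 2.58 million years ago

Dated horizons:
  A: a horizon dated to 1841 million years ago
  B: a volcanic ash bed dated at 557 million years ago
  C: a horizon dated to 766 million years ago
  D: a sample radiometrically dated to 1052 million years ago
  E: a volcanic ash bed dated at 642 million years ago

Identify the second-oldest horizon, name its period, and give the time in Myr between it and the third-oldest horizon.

D, in the Stenian; 286 million years to C

Larger Ma means older, so oldest first: A 1841 > D 1052 > C 766 > E 642 > B 557.
Counting 2 along gives D (1052 Ma); the excerpt puts that inside the Stenian, 1200–1000 Ma.
Next in line is C (766 Ma), and 1052 − 766 = 286 Myr.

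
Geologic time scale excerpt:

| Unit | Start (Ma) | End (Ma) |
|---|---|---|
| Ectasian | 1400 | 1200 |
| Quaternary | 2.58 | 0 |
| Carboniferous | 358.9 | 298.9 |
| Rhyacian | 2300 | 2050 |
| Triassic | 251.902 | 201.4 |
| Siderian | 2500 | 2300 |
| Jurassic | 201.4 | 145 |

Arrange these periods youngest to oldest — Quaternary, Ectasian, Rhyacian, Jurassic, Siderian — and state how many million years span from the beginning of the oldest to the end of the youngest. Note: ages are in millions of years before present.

From the excerpt: Quaternary 2.58–0; Ectasian 1400–1200; Rhyacian 2300–2050; Jurassic 201.4–145; Siderian 2500–2300 (Ma).
Larger Ma is earlier, so the oldest is Siderian and the youngest is Quaternary; youngest to oldest: Quaternary, Jurassic, Ectasian, Rhyacian, Siderian.
Oldest start 2500 minus youngest end 0 gives 2500 Myr overall.

Quaternary → Jurassic → Ectasian → Rhyacian → Siderian; total span 2500 Myr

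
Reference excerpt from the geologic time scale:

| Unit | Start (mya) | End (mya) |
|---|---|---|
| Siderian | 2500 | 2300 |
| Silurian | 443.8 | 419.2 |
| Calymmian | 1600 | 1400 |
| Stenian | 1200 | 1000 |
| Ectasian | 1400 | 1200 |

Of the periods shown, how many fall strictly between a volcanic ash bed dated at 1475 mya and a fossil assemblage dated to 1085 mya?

1475 Ma sits inside the Calymmian (1600–1400) and 1085 Ma inside the Stenian (1200–1000); neither of those is wholly between the two dates.
The listed periods lying completely between them are Ectasian — 1 in all.

1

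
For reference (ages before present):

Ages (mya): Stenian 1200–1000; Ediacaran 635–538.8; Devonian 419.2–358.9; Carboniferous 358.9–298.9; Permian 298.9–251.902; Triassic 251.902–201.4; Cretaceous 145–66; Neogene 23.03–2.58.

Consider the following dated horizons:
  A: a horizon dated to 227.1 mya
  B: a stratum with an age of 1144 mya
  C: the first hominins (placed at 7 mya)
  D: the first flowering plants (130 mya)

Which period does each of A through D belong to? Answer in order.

Match each age against the start–end ranges in the excerpt: A = 227.1 Ma → Triassic (251.902–201.4); B = 1144 Ma → Stenian (1200–1000); C = 7 Ma → Neogene (23.03–2.58); D = 130 Ma → Cretaceous (145–66).

A — Triassic; B — Stenian; C — Neogene; D — Cretaceous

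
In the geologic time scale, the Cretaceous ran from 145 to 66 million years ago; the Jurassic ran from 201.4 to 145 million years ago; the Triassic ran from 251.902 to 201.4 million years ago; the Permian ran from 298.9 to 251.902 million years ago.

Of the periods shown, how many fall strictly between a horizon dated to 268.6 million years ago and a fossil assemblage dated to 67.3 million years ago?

268.6 Ma sits inside the Permian (298.9–251.902) and 67.3 Ma inside the Cretaceous (145–66); neither of those is wholly between the two dates.
The listed periods lying completely between them are Triassic, Jurassic — 2 in all.

2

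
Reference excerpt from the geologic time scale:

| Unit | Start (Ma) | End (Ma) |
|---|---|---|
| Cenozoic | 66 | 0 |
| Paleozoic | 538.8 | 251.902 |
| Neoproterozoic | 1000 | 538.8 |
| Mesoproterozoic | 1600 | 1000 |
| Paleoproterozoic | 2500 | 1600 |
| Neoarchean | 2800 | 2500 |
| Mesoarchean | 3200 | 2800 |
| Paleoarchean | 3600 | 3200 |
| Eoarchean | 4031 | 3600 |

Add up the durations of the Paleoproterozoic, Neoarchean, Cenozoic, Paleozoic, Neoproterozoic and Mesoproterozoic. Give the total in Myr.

Each duration: Paleoproterozoic = 900; Neoarchean = 300; Cenozoic = 66; Paleozoic = 286.898; Neoproterozoic = 461.2; Mesoproterozoic = 600.
Sum: 900 + 300 + 66 + 286.898 + 461.2 + 600 = 2614.098 Myr.

2614.098 million years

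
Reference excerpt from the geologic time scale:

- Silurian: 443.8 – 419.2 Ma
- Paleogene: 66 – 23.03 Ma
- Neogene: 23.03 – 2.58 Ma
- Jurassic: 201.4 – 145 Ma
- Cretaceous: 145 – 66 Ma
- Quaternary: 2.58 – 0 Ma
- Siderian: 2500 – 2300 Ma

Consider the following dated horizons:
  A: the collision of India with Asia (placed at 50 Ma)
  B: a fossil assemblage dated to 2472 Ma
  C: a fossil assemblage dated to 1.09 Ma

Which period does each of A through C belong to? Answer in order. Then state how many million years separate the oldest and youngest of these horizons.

Match each age against the start–end ranges in the excerpt: A = 50 Ma → Paleogene (66–23.03); B = 2472 Ma → Siderian (2500–2300); C = 1.09 Ma → Quaternary (2.58–0).
The largest age is 2472 Ma and the smallest is 1.09 Ma; their difference is 2470.91 Myr.

A — Paleogene; B — Siderian; C — Quaternary; span 2470.91 million years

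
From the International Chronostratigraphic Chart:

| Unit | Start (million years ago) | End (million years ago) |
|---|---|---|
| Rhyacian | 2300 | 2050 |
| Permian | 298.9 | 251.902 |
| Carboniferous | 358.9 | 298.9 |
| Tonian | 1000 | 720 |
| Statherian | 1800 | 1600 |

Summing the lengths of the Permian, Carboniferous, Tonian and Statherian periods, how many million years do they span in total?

Duration is start − end for each: (298.9 − 251.902) + (358.9 − 298.9) + (1000 − 720) + (1800 − 1600).
That is 46.998 + 60 + 280 + 200, which totals 586.998 million years.

586.998 million years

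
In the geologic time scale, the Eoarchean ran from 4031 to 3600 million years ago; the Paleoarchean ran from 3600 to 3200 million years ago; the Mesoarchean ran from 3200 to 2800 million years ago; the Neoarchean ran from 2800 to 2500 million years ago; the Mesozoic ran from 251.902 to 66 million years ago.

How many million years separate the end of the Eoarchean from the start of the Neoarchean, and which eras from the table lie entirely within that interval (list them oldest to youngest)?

End of Eoarchean = 3600 Ma; start of Neoarchean = 2800 Ma.
Gap = 3600 − 2800 = 800 Myr.
Eras wholly inside 3600–2800 Ma: Paleoarchean (3600–3200), Mesoarchean (3200–2800).

800 million years; Paleoarchean, Mesoarchean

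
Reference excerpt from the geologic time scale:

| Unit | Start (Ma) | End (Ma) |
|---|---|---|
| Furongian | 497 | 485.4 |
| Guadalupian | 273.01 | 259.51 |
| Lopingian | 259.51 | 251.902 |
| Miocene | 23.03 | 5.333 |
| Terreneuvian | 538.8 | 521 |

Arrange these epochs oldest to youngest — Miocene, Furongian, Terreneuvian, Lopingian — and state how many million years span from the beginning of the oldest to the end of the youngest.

Terreneuvian, Furongian, Lopingian, Miocene; total span 533.467 Myr

Start ages (Ma): Terreneuvian 538.8, Furongian 497, Lopingian 259.51, Miocene 23.03.
Ordered oldest to youngest: Terreneuvian, Furongian, Lopingian, Miocene.
Span = 538.8 − 5.333 = 533.467 Myr.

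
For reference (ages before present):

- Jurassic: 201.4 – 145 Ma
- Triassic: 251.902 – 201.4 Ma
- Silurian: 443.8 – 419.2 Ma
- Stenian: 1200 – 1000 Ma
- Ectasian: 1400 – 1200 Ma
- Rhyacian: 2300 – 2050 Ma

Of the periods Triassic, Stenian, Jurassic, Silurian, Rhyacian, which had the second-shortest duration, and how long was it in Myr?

Start − end for each: Triassic 251.902 − 201.4 = 50.502; Stenian 1200 − 1000 = 200; Jurassic 201.4 − 145 = 56.4; Silurian 443.8 − 419.2 = 24.6; Rhyacian 2300 − 2050 = 250.
Ranking these from shortest: Silurian < Triassic < Jurassic < Stenian < Rhyacian.
Position 2 in that ranking is Triassic, which lasted 50.502 Myr.

Triassic, 50.502 million years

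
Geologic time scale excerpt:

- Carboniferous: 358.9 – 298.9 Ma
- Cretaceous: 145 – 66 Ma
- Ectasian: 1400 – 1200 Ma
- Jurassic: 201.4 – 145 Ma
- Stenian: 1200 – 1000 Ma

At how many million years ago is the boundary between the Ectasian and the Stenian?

1200 Ma

The Ectasian ends and the Stenian begins at 1200 Ma.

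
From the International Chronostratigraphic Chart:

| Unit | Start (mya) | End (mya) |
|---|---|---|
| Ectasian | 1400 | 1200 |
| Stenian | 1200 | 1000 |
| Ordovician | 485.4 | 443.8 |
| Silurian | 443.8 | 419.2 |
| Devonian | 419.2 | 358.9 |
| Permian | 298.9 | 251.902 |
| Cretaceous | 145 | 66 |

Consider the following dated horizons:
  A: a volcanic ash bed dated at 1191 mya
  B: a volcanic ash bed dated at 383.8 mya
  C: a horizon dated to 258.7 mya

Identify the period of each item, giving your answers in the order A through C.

A — Stenian; B — Devonian; C — Permian

Match each age against the start–end ranges in the excerpt: A = 1191 Ma → Stenian (1200–1000); B = 383.8 Ma → Devonian (419.2–358.9); C = 258.7 Ma → Permian (298.9–251.902).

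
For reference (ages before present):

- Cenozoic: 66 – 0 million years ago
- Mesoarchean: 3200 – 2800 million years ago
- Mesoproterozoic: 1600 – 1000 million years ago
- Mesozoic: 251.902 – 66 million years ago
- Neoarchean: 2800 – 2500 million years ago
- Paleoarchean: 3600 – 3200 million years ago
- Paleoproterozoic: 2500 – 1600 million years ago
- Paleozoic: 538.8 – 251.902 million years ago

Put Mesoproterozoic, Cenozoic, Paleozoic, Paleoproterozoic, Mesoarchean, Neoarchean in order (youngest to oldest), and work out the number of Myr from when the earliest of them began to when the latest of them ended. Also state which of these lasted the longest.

From the excerpt: Mesoproterozoic 1600–1000; Cenozoic 66–0; Paleozoic 538.8–251.902; Paleoproterozoic 2500–1600; Mesoarchean 3200–2800; Neoarchean 2800–2500 (Ma).
Larger Ma is earlier, so the oldest is Mesoarchean and the youngest is Cenozoic; youngest to oldest: Cenozoic, Paleozoic, Mesoproterozoic, Paleoproterozoic, Neoarchean, Mesoarchean.
Oldest start 3200 minus youngest end 0 gives 3200 Myr overall.
Individual lengths (start − end): Paleoproterozoic 900; Mesoarchean 400; Neoarchean 300; Cenozoic 66; Mesoproterozoic 600; Paleozoic 286.898. The largest is Paleoproterozoic at 900 Myr.

Cenozoic → Paleozoic → Mesoproterozoic → Paleoproterozoic → Neoarchean → Mesoarchean; total span 3200 Myr; longest is Paleoproterozoic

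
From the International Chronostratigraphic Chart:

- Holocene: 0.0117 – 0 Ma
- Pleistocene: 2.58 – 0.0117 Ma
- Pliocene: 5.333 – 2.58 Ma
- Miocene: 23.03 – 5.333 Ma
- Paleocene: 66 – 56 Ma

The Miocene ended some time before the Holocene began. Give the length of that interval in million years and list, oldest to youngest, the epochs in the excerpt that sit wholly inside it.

The Miocene closes at 5.333 Ma and the Holocene opens at 0.0117 Ma, so the interval is 5.333 − 0.0117 = 5.3213 Myr.
An epoch fits inside if it starts at or after 5.333 Ma and ends at or before 0.0117 Ma; oldest first that gives Pliocene, Pleistocene.

5.3213 million years; Pliocene, Pleistocene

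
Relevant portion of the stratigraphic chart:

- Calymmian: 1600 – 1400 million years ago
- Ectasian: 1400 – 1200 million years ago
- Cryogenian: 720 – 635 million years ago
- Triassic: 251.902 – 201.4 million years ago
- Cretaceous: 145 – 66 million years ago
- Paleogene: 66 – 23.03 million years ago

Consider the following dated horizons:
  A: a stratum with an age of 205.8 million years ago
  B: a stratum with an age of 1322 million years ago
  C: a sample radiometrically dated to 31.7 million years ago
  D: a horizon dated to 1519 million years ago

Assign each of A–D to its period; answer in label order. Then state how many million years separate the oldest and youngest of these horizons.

A — Triassic; B — Ectasian; C — Paleogene; D — Calymmian; span 1487.3 million years

Match each age against the start–end ranges in the excerpt: A = 205.8 Ma → Triassic (251.902–201.4); B = 1322 Ma → Ectasian (1400–1200); C = 31.7 Ma → Paleogene (66–23.03); D = 1519 Ma → Calymmian (1600–1400).
The largest age is 1519 Ma and the smallest is 31.7 Ma; their difference is 1487.3 Myr.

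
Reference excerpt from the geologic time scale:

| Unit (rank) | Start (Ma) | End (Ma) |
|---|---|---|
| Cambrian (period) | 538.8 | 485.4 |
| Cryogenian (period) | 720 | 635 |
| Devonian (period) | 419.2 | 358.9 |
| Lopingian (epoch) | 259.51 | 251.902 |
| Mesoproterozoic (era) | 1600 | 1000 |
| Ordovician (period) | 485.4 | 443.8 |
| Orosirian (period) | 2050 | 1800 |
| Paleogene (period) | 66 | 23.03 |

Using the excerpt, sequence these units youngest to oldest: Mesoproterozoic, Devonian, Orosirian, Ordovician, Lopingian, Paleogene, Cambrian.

The oldest of these is Orosirian (starts 2050 Ma) and the youngest is Paleogene (ends 23.03 Ma).
In between, by decreasing start age: Mesoproterozoic (1600), Cambrian (538.8), Ordovician (485.4), Devonian (419.2), Lopingian (259.51).
Listing youngest first means reversing that sequence.

Paleogene, then Lopingian, then Devonian, then Ordovician, then Cambrian, then Mesoproterozoic, then Orosirian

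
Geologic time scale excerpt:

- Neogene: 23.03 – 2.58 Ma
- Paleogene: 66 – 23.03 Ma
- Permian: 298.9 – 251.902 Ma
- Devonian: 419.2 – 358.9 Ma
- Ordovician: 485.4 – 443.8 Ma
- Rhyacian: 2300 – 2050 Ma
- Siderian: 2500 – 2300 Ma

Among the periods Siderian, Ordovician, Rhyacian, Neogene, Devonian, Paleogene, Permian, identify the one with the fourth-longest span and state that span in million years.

Permian, 46.998 million years

Durations: Siderian 200; Ordovician 41.6; Rhyacian 250; Neogene 20.45; Devonian 60.3; Paleogene 42.97; Permian 46.998 Myr.
Sorted longest-first: Rhyacian (250), Siderian (200), Devonian (60.3), Permian (46.998), Paleogene (42.97), Ordovician (41.6), Neogene (20.45).
The fourth longest is Permian at 46.998 Myr.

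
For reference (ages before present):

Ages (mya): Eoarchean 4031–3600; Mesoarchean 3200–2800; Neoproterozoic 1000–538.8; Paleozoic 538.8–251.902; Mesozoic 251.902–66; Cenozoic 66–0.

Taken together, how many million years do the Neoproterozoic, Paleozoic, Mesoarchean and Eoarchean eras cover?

Duration is start − end for each: (1000 − 538.8) + (538.8 − 251.902) + (3200 − 2800) + (4031 − 3600).
That is 461.2 + 286.898 + 400 + 431, which totals 1579.098 million years.

1579.098 million years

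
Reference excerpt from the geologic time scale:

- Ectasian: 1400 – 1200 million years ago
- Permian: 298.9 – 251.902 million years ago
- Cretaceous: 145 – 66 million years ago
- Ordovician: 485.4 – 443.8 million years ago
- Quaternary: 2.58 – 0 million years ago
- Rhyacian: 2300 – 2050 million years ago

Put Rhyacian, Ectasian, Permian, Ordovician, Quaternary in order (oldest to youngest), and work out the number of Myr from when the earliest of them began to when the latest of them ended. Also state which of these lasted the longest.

Rhyacian → Ectasian → Ordovician → Permian → Quaternary; total span 2300 Myr; longest is Rhyacian

From the excerpt: Rhyacian 2300–2050; Ectasian 1400–1200; Permian 298.9–251.902; Ordovician 485.4–443.8; Quaternary 2.58–0 (Ma).
Larger Ma is earlier, so the oldest is Rhyacian and the youngest is Quaternary; oldest to youngest: Rhyacian, Ectasian, Ordovician, Permian, Quaternary.
Oldest start 2300 minus youngest end 0 gives 2300 Myr overall.
Individual lengths (start − end): Ordovician 41.6; Permian 46.998; Quaternary 2.58; Ectasian 200; Rhyacian 250. The largest is Rhyacian at 250 Myr.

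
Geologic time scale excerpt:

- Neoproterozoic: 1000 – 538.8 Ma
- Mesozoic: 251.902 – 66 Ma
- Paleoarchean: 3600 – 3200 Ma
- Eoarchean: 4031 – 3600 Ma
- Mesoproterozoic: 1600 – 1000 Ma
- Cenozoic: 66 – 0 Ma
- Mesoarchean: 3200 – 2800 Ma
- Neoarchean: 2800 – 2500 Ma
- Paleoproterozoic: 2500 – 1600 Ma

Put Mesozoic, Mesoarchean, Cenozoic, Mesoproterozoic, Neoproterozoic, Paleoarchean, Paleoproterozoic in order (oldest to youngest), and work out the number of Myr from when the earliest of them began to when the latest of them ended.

Start ages (Ma): Paleoarchean 3600, Mesoarchean 3200, Paleoproterozoic 2500, Mesoproterozoic 1600, Neoproterozoic 1000, Mesozoic 251.902, Cenozoic 66.
Ordered oldest to youngest: Paleoarchean, Mesoarchean, Paleoproterozoic, Mesoproterozoic, Neoproterozoic, Mesozoic, Cenozoic.
Span = 3600 − 0 = 3600 Myr.

Paleoarchean, Mesoarchean, Paleoproterozoic, Mesoproterozoic, Neoproterozoic, Mesozoic, Cenozoic; total span 3600 Myr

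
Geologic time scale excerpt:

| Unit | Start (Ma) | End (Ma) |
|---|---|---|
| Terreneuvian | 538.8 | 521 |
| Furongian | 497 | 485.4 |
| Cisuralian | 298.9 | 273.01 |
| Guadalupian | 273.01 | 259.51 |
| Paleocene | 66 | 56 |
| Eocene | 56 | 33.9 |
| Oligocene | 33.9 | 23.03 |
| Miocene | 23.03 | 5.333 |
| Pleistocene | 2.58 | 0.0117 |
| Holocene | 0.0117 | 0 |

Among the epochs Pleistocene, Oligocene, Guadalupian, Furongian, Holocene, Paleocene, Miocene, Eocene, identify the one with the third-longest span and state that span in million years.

Guadalupian, 13.5 million years

Durations: Pleistocene 2.5683; Oligocene 10.87; Guadalupian 13.5; Furongian 11.6; Holocene 0.0117; Paleocene 10; Miocene 17.697; Eocene 22.1 Myr.
Sorted longest-first: Eocene (22.1), Miocene (17.697), Guadalupian (13.5), Furongian (11.6), Oligocene (10.87), Paleocene (10), Pleistocene (2.5683), Holocene (0.0117).
The third longest is Guadalupian at 13.5 Myr.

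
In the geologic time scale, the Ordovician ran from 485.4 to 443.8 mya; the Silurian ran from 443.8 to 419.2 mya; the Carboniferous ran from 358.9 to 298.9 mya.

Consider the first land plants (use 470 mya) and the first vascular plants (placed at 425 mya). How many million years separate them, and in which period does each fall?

Elapsed time: 470 − 425 = 45 Myr.
470 Ma lies within 485.4–443.8 Ma: Ordovician.
425 Ma lies within 443.8–419.2 Ma: Silurian.

45 million years apart; the first in the Ordovician, the second in the Silurian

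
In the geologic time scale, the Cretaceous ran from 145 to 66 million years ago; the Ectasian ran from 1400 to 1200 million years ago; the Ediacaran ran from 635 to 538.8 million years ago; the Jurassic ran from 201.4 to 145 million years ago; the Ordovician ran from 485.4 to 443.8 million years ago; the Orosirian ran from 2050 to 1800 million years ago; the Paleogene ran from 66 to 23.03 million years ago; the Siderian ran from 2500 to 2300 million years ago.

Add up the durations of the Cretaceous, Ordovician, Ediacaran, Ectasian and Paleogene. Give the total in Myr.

459.77 million years

Each duration: Cretaceous = 79; Ordovician = 41.6; Ediacaran = 96.2; Ectasian = 200; Paleogene = 42.97.
Sum: 79 + 41.6 + 96.2 + 200 + 42.97 = 459.77 Myr.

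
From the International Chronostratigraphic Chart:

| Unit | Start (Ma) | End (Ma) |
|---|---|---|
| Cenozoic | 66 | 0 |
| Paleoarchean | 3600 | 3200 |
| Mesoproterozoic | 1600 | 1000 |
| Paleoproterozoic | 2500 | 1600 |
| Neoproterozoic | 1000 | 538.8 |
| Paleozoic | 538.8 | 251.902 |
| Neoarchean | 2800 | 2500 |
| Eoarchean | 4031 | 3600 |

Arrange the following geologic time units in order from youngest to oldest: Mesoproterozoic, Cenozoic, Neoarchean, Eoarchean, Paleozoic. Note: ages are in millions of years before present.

Cenozoic, Paleozoic, Mesoproterozoic, Neoarchean, Eoarchean

Sorting by start age (ascending Ma, since larger Ma = older): Cenozoic began 66, Paleozoic began 538.8, Mesoproterozoic began 1600, Neoarchean began 2800, Eoarchean began 4031.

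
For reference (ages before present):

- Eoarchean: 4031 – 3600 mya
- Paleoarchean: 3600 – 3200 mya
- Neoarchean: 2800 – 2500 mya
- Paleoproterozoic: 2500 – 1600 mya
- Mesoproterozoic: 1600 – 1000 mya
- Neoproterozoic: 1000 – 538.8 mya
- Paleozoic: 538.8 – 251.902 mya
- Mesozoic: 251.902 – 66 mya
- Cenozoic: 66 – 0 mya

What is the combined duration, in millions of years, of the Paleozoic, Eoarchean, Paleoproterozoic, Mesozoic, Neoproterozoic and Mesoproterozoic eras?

Each duration: Paleozoic = 286.898; Eoarchean = 431; Paleoproterozoic = 900; Mesozoic = 185.902; Neoproterozoic = 461.2; Mesoproterozoic = 600.
Sum: 286.898 + 431 + 900 + 185.902 + 461.2 + 600 = 2865 Myr.

2865 million years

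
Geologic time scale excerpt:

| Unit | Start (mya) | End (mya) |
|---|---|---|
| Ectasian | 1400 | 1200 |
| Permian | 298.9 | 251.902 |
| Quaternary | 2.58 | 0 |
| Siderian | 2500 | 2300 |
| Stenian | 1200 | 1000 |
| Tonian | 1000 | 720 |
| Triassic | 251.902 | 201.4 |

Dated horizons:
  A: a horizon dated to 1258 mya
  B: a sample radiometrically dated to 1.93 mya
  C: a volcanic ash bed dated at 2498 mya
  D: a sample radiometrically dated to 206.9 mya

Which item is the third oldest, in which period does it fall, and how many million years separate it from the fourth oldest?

Larger Ma means older, so oldest first: C 2498 > A 1258 > D 206.9 > B 1.93.
Counting 3 along gives D (206.9 Ma); the excerpt puts that inside the Triassic, 251.902–201.4 Ma.
Next in line is B (1.93 Ma), and 206.9 − 1.93 = 204.97 Myr.

D, in the Triassic; 204.97 million years to B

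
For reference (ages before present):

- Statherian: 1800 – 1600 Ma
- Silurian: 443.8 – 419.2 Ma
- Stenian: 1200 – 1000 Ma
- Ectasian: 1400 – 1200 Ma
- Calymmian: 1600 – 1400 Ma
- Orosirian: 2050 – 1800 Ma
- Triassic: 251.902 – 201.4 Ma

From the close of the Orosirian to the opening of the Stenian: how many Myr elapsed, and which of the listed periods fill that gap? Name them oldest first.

600 million years; Statherian, Calymmian, Ectasian

The Orosirian closes at 1800 Ma and the Stenian opens at 1200 Ma, so the interval is 1800 − 1200 = 600 Myr.
A period fits inside if it starts at or after 1800 Ma and ends at or before 1200 Ma; oldest first that gives Statherian, Calymmian, Ectasian.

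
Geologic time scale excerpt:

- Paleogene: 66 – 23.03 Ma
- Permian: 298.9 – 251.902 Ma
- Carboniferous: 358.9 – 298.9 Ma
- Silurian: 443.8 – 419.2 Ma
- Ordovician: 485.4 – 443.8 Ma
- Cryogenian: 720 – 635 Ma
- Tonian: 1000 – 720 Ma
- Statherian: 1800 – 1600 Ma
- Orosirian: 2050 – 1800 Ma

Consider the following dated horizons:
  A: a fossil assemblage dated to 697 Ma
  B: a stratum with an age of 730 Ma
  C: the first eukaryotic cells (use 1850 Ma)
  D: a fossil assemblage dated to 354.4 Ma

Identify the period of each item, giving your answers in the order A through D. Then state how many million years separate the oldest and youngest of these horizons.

Match each age against the start–end ranges in the excerpt: A = 697 Ma → Cryogenian (720–635); B = 730 Ma → Tonian (1000–720); C = 1850 Ma → Orosirian (2050–1800); D = 354.4 Ma → Carboniferous (358.9–298.9).
The largest age is 1850 Ma and the smallest is 354.4 Ma; their difference is 1495.6 Myr.

A — Cryogenian; B — Tonian; C — Orosirian; D — Carboniferous; span 1495.6 million years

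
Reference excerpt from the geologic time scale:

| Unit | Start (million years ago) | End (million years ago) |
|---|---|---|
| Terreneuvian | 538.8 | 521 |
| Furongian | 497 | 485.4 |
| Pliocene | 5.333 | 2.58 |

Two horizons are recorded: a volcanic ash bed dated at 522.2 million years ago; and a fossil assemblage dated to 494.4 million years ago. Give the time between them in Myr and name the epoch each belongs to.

Elapsed time: 522.2 − 494.4 = 27.8 Myr.
522.2 Ma lies within 538.8–521 Ma: Terreneuvian.
494.4 Ma lies within 497–485.4 Ma: Furongian.

27.8 million years apart; the first in the Terreneuvian, the second in the Furongian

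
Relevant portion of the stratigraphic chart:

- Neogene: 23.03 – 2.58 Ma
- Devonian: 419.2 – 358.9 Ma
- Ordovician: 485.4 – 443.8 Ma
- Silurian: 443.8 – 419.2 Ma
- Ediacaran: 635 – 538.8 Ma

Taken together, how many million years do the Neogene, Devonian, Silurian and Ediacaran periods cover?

Duration is start − end for each: (23.03 − 2.58) + (419.2 − 358.9) + (443.8 − 419.2) + (635 − 538.8).
That is 20.45 + 60.3 + 24.6 + 96.2, which totals 201.55 million years.

201.55 million years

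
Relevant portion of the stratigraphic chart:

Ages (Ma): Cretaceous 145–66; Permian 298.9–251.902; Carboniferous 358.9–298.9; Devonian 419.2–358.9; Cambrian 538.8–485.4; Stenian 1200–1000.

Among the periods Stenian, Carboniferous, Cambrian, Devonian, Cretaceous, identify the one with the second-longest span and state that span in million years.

Cretaceous, 79 million years

Durations: Stenian 200; Carboniferous 60; Cambrian 53.4; Devonian 60.3; Cretaceous 79 Myr.
Sorted longest-first: Stenian (200), Cretaceous (79), Devonian (60.3), Carboniferous (60), Cambrian (53.4).
The second longest is Cretaceous at 79 Myr.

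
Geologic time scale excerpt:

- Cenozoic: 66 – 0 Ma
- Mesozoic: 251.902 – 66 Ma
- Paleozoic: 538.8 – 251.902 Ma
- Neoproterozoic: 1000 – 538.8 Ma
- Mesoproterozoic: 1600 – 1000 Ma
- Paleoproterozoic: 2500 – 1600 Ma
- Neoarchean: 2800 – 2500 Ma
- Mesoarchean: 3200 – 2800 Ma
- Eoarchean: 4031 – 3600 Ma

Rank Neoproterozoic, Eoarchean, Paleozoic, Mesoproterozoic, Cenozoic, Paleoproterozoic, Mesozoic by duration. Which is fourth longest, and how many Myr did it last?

Eoarchean, 431 million years

Start − end for each: Neoproterozoic 1000 − 538.8 = 461.2; Eoarchean 4031 − 3600 = 431; Paleozoic 538.8 − 251.902 = 286.898; Mesoproterozoic 1600 − 1000 = 600; Cenozoic 66 − 0 = 66; Paleoproterozoic 2500 − 1600 = 900; Mesozoic 251.902 − 66 = 185.902.
Ranking these from longest: Paleoproterozoic > Mesoproterozoic > Neoproterozoic > Eoarchean > Paleozoic > Mesozoic > Cenozoic.
Position 4 in that ranking is Eoarchean, which lasted 431 Myr.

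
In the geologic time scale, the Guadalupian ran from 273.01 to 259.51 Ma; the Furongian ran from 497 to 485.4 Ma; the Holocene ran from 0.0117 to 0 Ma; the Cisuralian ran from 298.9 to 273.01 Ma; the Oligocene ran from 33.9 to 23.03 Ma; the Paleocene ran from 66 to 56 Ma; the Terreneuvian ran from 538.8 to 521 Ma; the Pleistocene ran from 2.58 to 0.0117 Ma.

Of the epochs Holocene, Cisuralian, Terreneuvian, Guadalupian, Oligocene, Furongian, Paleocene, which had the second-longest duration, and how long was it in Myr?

Terreneuvian, 17.8 million years

Durations: Holocene 0.0117; Cisuralian 25.89; Terreneuvian 17.8; Guadalupian 13.5; Oligocene 10.87; Furongian 11.6; Paleocene 10 Myr.
Sorted longest-first: Cisuralian (25.89), Terreneuvian (17.8), Guadalupian (13.5), Furongian (11.6), Oligocene (10.87), Paleocene (10), Holocene (0.0117).
The second longest is Terreneuvian at 17.8 Myr.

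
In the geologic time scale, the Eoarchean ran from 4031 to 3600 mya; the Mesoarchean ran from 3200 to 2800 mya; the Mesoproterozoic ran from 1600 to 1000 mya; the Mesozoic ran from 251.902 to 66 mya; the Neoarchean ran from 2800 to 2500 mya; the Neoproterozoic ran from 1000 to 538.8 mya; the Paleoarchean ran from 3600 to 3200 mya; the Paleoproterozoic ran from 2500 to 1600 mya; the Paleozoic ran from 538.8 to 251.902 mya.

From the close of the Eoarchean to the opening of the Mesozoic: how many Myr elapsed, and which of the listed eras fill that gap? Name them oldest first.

3348.098 million years; Paleoarchean, Mesoarchean, Neoarchean, Paleoproterozoic, Mesoproterozoic, Neoproterozoic, Paleozoic

The Eoarchean closes at 3600 Ma and the Mesozoic opens at 251.902 Ma, so the interval is 3600 − 251.902 = 3348.098 Myr.
An era fits inside if it starts at or after 3600 Ma and ends at or before 251.902 Ma; oldest first that gives Paleoarchean, Mesoarchean, Neoarchean, Paleoproterozoic, Mesoproterozoic, Neoproterozoic, Paleozoic.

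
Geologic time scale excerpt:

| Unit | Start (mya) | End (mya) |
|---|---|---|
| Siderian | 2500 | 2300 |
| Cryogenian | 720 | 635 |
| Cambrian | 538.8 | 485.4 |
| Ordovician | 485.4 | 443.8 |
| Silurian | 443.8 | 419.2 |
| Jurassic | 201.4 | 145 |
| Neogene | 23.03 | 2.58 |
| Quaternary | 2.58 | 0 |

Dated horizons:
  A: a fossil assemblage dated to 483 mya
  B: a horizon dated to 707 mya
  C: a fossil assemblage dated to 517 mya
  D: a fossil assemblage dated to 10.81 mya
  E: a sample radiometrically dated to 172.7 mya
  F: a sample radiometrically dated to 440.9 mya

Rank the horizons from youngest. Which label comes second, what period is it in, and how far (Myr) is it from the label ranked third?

Sorted youngest-first by Ma: D (10.81), E (172.7), F (440.9), A (483), C (517), B (707).
The second youngest is E at 172.7 Ma, which lies in 201.4–145 Ma: the Jurassic.
The third youngest is F at 440.9 Ma; separation = |172.7 − 440.9| = 268.2 Myr.

E, in the Jurassic; 268.2 million years to F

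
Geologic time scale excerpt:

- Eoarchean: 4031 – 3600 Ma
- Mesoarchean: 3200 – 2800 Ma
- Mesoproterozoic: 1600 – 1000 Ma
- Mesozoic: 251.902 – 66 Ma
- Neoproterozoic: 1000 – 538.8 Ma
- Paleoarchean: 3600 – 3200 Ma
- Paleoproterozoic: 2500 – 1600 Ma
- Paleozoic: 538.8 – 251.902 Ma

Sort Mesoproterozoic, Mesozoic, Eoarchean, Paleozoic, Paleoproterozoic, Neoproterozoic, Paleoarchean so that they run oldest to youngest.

Sorting by start age (descending Ma, since larger Ma = older): Eoarchean began 4031, Paleoarchean began 3600, Paleoproterozoic began 2500, Mesoproterozoic began 1600, Neoproterozoic began 1000, Paleozoic began 538.8, Mesozoic began 251.902.

Eoarchean → Paleoarchean → Paleoproterozoic → Mesoproterozoic → Neoproterozoic → Paleozoic → Mesozoic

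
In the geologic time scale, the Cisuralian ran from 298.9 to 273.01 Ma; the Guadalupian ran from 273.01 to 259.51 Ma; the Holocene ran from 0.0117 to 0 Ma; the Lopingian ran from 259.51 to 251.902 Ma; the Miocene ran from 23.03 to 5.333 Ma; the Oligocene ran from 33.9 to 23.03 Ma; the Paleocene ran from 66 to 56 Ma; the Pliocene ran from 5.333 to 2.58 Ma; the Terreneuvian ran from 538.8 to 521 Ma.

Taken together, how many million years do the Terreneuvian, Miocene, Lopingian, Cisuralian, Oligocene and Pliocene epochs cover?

82.618 million years

Each duration: Terreneuvian = 17.8; Miocene = 17.697; Lopingian = 7.608; Cisuralian = 25.89; Oligocene = 10.87; Pliocene = 2.753.
Sum: 17.8 + 17.697 + 7.608 + 25.89 + 10.87 + 2.753 = 82.618 Myr.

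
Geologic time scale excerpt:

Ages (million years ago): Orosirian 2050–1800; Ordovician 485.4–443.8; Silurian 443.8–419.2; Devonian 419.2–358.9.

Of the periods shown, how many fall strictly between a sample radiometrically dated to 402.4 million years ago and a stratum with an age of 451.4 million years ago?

451.4 Ma sits inside the Ordovician (485.4–443.8) and 402.4 Ma inside the Devonian (419.2–358.9); neither of those is wholly between the two dates.
The listed periods lying completely between them are Silurian — 1 in all.

1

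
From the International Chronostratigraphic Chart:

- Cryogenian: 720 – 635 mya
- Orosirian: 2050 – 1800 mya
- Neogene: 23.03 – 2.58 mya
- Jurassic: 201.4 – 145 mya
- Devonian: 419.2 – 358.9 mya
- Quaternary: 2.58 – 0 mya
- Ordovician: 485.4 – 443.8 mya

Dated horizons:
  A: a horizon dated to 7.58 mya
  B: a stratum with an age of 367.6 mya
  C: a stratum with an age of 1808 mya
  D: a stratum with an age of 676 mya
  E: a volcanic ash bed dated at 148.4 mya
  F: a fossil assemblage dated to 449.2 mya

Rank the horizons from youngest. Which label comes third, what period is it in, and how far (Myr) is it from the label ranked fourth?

B, in the Devonian; 81.6 million years to F

Smaller Ma means younger, so youngest first: A 7.58 < E 148.4 < B 367.6 < F 449.2 < D 676 < C 1808.
Counting 3 along gives B (367.6 Ma); the excerpt puts that inside the Devonian, 419.2–358.9 Ma.
Next in line is F (449.2 Ma), and 449.2 − 367.6 = 81.6 Myr.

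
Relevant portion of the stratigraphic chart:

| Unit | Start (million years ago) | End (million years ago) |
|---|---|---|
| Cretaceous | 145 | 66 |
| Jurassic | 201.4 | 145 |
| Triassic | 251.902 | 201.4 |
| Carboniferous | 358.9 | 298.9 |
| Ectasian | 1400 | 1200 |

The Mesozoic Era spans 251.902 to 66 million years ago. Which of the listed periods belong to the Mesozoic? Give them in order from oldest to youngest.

Triassic, Jurassic, Cretaceous

Periods with both bounds inside 251.902–66 Ma: Triassic (251.902–201.4), Jurassic (201.4–145), Cretaceous (145–66).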